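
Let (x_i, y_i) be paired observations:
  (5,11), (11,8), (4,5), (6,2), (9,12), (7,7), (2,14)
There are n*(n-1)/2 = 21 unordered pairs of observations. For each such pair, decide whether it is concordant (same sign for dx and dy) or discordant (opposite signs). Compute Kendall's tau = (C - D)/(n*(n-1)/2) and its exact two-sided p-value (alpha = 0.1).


Step 1: Enumerate the 21 unordered pairs (i,j) with i<j and classify each by sign(x_j-x_i) * sign(y_j-y_i).
  (1,2):dx=+6,dy=-3->D; (1,3):dx=-1,dy=-6->C; (1,4):dx=+1,dy=-9->D; (1,5):dx=+4,dy=+1->C
  (1,6):dx=+2,dy=-4->D; (1,7):dx=-3,dy=+3->D; (2,3):dx=-7,dy=-3->C; (2,4):dx=-5,dy=-6->C
  (2,5):dx=-2,dy=+4->D; (2,6):dx=-4,dy=-1->C; (2,7):dx=-9,dy=+6->D; (3,4):dx=+2,dy=-3->D
  (3,5):dx=+5,dy=+7->C; (3,6):dx=+3,dy=+2->C; (3,7):dx=-2,dy=+9->D; (4,5):dx=+3,dy=+10->C
  (4,6):dx=+1,dy=+5->C; (4,7):dx=-4,dy=+12->D; (5,6):dx=-2,dy=-5->C; (5,7):dx=-7,dy=+2->D
  (6,7):dx=-5,dy=+7->D
Step 2: C = 10, D = 11, total pairs = 21.
Step 3: tau = (C - D)/(n(n-1)/2) = (10 - 11)/21 = -0.047619.
Step 4: Exact two-sided p-value (enumerate n! = 5040 permutations of y under H0): p = 1.000000.
Step 5: alpha = 0.1. fail to reject H0.

tau_b = -0.0476 (C=10, D=11), p = 1.000000, fail to reject H0.


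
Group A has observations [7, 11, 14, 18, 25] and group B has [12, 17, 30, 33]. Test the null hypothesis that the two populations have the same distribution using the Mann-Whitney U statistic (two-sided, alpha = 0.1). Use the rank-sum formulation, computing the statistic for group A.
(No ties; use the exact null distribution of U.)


Step 1: Combine and sort all 9 observations; assign midranks.
sorted (value, group): (7,X), (11,X), (12,Y), (14,X), (17,Y), (18,X), (25,X), (30,Y), (33,Y)
ranks: 7->1, 11->2, 12->3, 14->4, 17->5, 18->6, 25->7, 30->8, 33->9
Step 2: Rank sum for X: R1 = 1 + 2 + 4 + 6 + 7 = 20.
Step 3: U_X = R1 - n1(n1+1)/2 = 20 - 5*6/2 = 20 - 15 = 5.
       U_Y = n1*n2 - U_X = 20 - 5 = 15.
Step 4: No ties, so the exact null distribution of U (based on enumerating the C(9,5) = 126 equally likely rank assignments) gives the two-sided p-value.
Step 5: p-value = 0.285714; compare to alpha = 0.1. fail to reject H0.

U_X = 5, p = 0.285714, fail to reject H0 at alpha = 0.1.


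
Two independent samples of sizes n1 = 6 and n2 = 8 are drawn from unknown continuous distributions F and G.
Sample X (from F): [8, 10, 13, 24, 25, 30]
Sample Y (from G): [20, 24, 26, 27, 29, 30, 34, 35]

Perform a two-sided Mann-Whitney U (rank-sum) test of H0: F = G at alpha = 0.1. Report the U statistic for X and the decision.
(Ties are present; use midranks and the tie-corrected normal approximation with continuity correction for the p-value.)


Step 1: Combine and sort all 14 observations; assign midranks.
sorted (value, group): (8,X), (10,X), (13,X), (20,Y), (24,X), (24,Y), (25,X), (26,Y), (27,Y), (29,Y), (30,X), (30,Y), (34,Y), (35,Y)
ranks: 8->1, 10->2, 13->3, 20->4, 24->5.5, 24->5.5, 25->7, 26->8, 27->9, 29->10, 30->11.5, 30->11.5, 34->13, 35->14
Step 2: Rank sum for X: R1 = 1 + 2 + 3 + 5.5 + 7 + 11.5 = 30.
Step 3: U_X = R1 - n1(n1+1)/2 = 30 - 6*7/2 = 30 - 21 = 9.
       U_Y = n1*n2 - U_X = 48 - 9 = 39.
Step 4: Ties are present, so use the tie-corrected normal approximation (with continuity correction) for the p-value.
Step 5: p-value = 0.060646; compare to alpha = 0.1. reject H0.

U_X = 9, p = 0.060646, reject H0 at alpha = 0.1.


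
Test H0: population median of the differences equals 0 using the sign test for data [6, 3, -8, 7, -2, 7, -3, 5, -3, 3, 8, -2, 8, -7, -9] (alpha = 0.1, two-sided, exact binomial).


Step 1: Discard zero differences. Original n = 15; n_eff = number of nonzero differences = 15.
Nonzero differences (with sign): +6, +3, -8, +7, -2, +7, -3, +5, -3, +3, +8, -2, +8, -7, -9
Step 2: Count signs: positive = 8, negative = 7.
Step 3: Under H0: P(positive) = 0.5, so the number of positives S ~ Bin(15, 0.5).
Step 4: Two-sided exact p-value = sum of Bin(15,0.5) probabilities at or below the observed probability = 1.000000.
Step 5: alpha = 0.1. fail to reject H0.

n_eff = 15, pos = 8, neg = 7, p = 1.000000, fail to reject H0.


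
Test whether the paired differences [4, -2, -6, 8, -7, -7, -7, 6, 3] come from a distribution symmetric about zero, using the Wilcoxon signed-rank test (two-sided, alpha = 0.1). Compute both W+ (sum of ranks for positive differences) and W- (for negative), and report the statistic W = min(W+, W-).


Step 1: Drop any zero differences (none here) and take |d_i|.
|d| = [4, 2, 6, 8, 7, 7, 7, 6, 3]
Step 2: Midrank |d_i| (ties get averaged ranks).
ranks: |4|->3, |2|->1, |6|->4.5, |8|->9, |7|->7, |7|->7, |7|->7, |6|->4.5, |3|->2
Step 3: Attach original signs; sum ranks with positive sign and with negative sign.
W+ = 3 + 9 + 4.5 + 2 = 18.5
W- = 1 + 4.5 + 7 + 7 + 7 = 26.5
(Check: W+ + W- = 45 should equal n(n+1)/2 = 45.)
Step 4: Test statistic W = min(W+, W-) = 18.5.
Step 5: Ties in |d|, so use the tie-corrected normal approximation.
        E[W] = n(n+1)/4 = 9*10/4 = 22.5.
        Tie groups: |d|=6 (t=2), |d|=7 (t=3); sum(t^3 - t) = 30.
        Var[W] = n(n+1)(2n+1)/24 - sum(t^3-t)/48 = 1710/24 - 30/48 = 70.625.
        z = (W - E[W]) / sqrt(Var[W]) = (18.5 - 22.5) / 8.4039 = -0.4760.
        Two-sided p = 2*Phi(z) = 0.634095.
Step 6: alpha = 0.1. fail to reject H0.

W+ = 18.5, W- = 26.5, W = min = 18.5, p = 0.634095, fail to reject H0.


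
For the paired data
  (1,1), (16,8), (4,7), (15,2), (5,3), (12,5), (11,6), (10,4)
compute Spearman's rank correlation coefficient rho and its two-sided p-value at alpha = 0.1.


Step 1: Rank x and y separately (midranks; no ties here).
rank(x): 1->1, 16->8, 4->2, 15->7, 5->3, 12->6, 11->5, 10->4
rank(y): 1->1, 8->8, 7->7, 2->2, 3->3, 5->5, 6->6, 4->4
Step 2: d_i = R_x(i) - R_y(i); compute d_i^2.
  (1-1)^2=0, (8-8)^2=0, (2-7)^2=25, (7-2)^2=25, (3-3)^2=0, (6-5)^2=1, (5-6)^2=1, (4-4)^2=0
sum(d^2) = 52.
Step 3: rho = 1 - 6*52 / (8*(8^2 - 1)) = 1 - 312/504 = 0.380952.
Step 4: Under H0, t = rho * sqrt((n-2)/(1-rho^2)) = 1.0092 ~ t(6).
Step 5: Two-sided p-value from the t-distribution with 6 df = 0.351813.
Step 6: alpha = 0.1. fail to reject H0.

rho = 0.3810, p = 0.351813, fail to reject H0 at alpha = 0.1.


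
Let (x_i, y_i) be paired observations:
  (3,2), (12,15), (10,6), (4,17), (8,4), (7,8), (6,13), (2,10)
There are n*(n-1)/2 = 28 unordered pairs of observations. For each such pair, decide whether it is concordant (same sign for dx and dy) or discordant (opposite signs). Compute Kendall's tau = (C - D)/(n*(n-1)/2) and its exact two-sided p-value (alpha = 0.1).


Step 1: Enumerate the 28 unordered pairs (i,j) with i<j and classify each by sign(x_j-x_i) * sign(y_j-y_i).
  (1,2):dx=+9,dy=+13->C; (1,3):dx=+7,dy=+4->C; (1,4):dx=+1,dy=+15->C; (1,5):dx=+5,dy=+2->C
  (1,6):dx=+4,dy=+6->C; (1,7):dx=+3,dy=+11->C; (1,8):dx=-1,dy=+8->D; (2,3):dx=-2,dy=-9->C
  (2,4):dx=-8,dy=+2->D; (2,5):dx=-4,dy=-11->C; (2,6):dx=-5,dy=-7->C; (2,7):dx=-6,dy=-2->C
  (2,8):dx=-10,dy=-5->C; (3,4):dx=-6,dy=+11->D; (3,5):dx=-2,dy=-2->C; (3,6):dx=-3,dy=+2->D
  (3,7):dx=-4,dy=+7->D; (3,8):dx=-8,dy=+4->D; (4,5):dx=+4,dy=-13->D; (4,6):dx=+3,dy=-9->D
  (4,7):dx=+2,dy=-4->D; (4,8):dx=-2,dy=-7->C; (5,6):dx=-1,dy=+4->D; (5,7):dx=-2,dy=+9->D
  (5,8):dx=-6,dy=+6->D; (6,7):dx=-1,dy=+5->D; (6,8):dx=-5,dy=+2->D; (7,8):dx=-4,dy=-3->C
Step 2: C = 14, D = 14, total pairs = 28.
Step 3: tau = (C - D)/(n(n-1)/2) = (14 - 14)/28 = 0.000000.
Step 4: Exact two-sided p-value (enumerate n! = 40320 permutations of y under H0): p = 1.000000.
Step 5: alpha = 0.1. fail to reject H0.

tau_b = 0.0000 (C=14, D=14), p = 1.000000, fail to reject H0.


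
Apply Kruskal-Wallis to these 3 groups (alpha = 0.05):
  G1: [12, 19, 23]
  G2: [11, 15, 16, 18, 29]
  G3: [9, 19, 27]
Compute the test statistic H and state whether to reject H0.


Step 1: Combine all N = 11 observations and assign midranks.
sorted (value, group, rank): (9,G3,1), (11,G2,2), (12,G1,3), (15,G2,4), (16,G2,5), (18,G2,6), (19,G1,7.5), (19,G3,7.5), (23,G1,9), (27,G3,10), (29,G2,11)
Step 2: Sum ranks within each group.
R_1 = 19.5 (n_1 = 3)
R_2 = 28 (n_2 = 5)
R_3 = 18.5 (n_3 = 3)
Step 3: H = 12/(N(N+1)) * sum(R_i^2/n_i) - 3(N+1)
     = 12/(11*12) * (19.5^2/3 + 28^2/5 + 18.5^2/3) - 3*12
     = 0.090909 * 397.633 - 36
     = 0.148485.
Step 4: Ties present; correction factor C = 1 - 6/(11^3 - 11) = 0.995455. Corrected H = 0.148485 / 0.995455 = 0.149163.
Step 5: Under H0, H ~ chi^2(2); p-value = 0.928132.
Step 6: alpha = 0.05. fail to reject H0.

H = 0.1492, df = 2, p = 0.928132, fail to reject H0.


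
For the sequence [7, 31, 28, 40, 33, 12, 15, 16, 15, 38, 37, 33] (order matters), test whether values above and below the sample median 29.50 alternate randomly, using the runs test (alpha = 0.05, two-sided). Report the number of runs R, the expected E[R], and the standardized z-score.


Step 1: Compute median = 29.50; label A = above, B = below.
Labels in order: BABAABBBBAAA  (n_A = 6, n_B = 6)
Step 2: Count runs R = 6.
Step 3: Under H0 (random ordering), E[R] = 2*n_A*n_B/(n_A+n_B) + 1 = 2*6*6/12 + 1 = 7.0000.
        Var[R] = 2*n_A*n_B*(2*n_A*n_B - n_A - n_B) / ((n_A+n_B)^2 * (n_A+n_B-1)) = 4320/1584 = 2.7273.
        SD[R] = 1.6514.
Step 4: Continuity-corrected z = (R + 0.5 - E[R]) / SD[R] = (6 + 0.5 - 7.0000) / 1.6514 = -0.3028.
Step 5: Two-sided p-value via normal approximation = 2*(1 - Phi(|z|)) = 0.762069.
Step 6: alpha = 0.05. fail to reject H0.

R = 6, z = -0.3028, p = 0.762069, fail to reject H0.


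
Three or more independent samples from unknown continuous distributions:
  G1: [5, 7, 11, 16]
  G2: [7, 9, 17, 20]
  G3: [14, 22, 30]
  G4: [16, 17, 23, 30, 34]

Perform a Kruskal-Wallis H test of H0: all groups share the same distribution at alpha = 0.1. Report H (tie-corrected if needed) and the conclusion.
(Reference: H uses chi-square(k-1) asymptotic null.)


Step 1: Combine all N = 16 observations and assign midranks.
sorted (value, group, rank): (5,G1,1), (7,G1,2.5), (7,G2,2.5), (9,G2,4), (11,G1,5), (14,G3,6), (16,G1,7.5), (16,G4,7.5), (17,G2,9.5), (17,G4,9.5), (20,G2,11), (22,G3,12), (23,G4,13), (30,G3,14.5), (30,G4,14.5), (34,G4,16)
Step 2: Sum ranks within each group.
R_1 = 16 (n_1 = 4)
R_2 = 27 (n_2 = 4)
R_3 = 32.5 (n_3 = 3)
R_4 = 60.5 (n_4 = 5)
Step 3: H = 12/(N(N+1)) * sum(R_i^2/n_i) - 3(N+1)
     = 12/(16*17) * (16^2/4 + 27^2/4 + 32.5^2/3 + 60.5^2/5) - 3*17
     = 0.044118 * 1330.38 - 51
     = 7.693382.
Step 4: Ties present; correction factor C = 1 - 24/(16^3 - 16) = 0.994118. Corrected H = 7.693382 / 0.994118 = 7.738905.
Step 5: Under H0, H ~ chi^2(3); p-value = 0.051727.
Step 6: alpha = 0.1. reject H0.

H = 7.7389, df = 3, p = 0.051727, reject H0.


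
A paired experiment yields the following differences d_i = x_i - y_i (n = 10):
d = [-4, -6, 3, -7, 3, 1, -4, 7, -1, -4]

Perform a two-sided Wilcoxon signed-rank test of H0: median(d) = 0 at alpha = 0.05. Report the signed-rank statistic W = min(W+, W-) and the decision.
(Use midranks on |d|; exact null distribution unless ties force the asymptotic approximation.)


Step 1: Drop any zero differences (none here) and take |d_i|.
|d| = [4, 6, 3, 7, 3, 1, 4, 7, 1, 4]
Step 2: Midrank |d_i| (ties get averaged ranks).
ranks: |4|->6, |6|->8, |3|->3.5, |7|->9.5, |3|->3.5, |1|->1.5, |4|->6, |7|->9.5, |1|->1.5, |4|->6
Step 3: Attach original signs; sum ranks with positive sign and with negative sign.
W+ = 3.5 + 3.5 + 1.5 + 9.5 = 18
W- = 6 + 8 + 9.5 + 6 + 1.5 + 6 = 37
(Check: W+ + W- = 55 should equal n(n+1)/2 = 55.)
Step 4: Test statistic W = min(W+, W-) = 18.
Step 5: Ties in |d|, so use the tie-corrected normal approximation.
        E[W] = n(n+1)/4 = 10*11/4 = 27.5.
        Tie groups: |d|=1 (t=2), |d|=3 (t=2), |d|=4 (t=3), |d|=7 (t=2); sum(t^3 - t) = 42.
        Var[W] = n(n+1)(2n+1)/24 - sum(t^3-t)/48 = 2310/24 - 42/48 = 95.375.
        z = (W - E[W]) / sqrt(Var[W]) = (18 - 27.5) / 9.7660 = -0.9728.
        Two-sided p = 2*Phi(z) = 0.330672.
Step 6: alpha = 0.05. fail to reject H0.

W+ = 18, W- = 37, W = min = 18, p = 0.330672, fail to reject H0.


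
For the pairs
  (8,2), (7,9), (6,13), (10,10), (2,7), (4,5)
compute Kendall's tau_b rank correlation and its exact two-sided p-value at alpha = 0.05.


Step 1: Enumerate the 15 unordered pairs (i,j) with i<j and classify each by sign(x_j-x_i) * sign(y_j-y_i).
  (1,2):dx=-1,dy=+7->D; (1,3):dx=-2,dy=+11->D; (1,4):dx=+2,dy=+8->C; (1,5):dx=-6,dy=+5->D
  (1,6):dx=-4,dy=+3->D; (2,3):dx=-1,dy=+4->D; (2,4):dx=+3,dy=+1->C; (2,5):dx=-5,dy=-2->C
  (2,6):dx=-3,dy=-4->C; (3,4):dx=+4,dy=-3->D; (3,5):dx=-4,dy=-6->C; (3,6):dx=-2,dy=-8->C
  (4,5):dx=-8,dy=-3->C; (4,6):dx=-6,dy=-5->C; (5,6):dx=+2,dy=-2->D
Step 2: C = 8, D = 7, total pairs = 15.
Step 3: tau = (C - D)/(n(n-1)/2) = (8 - 7)/15 = 0.066667.
Step 4: Exact two-sided p-value (enumerate n! = 720 permutations of y under H0): p = 1.000000.
Step 5: alpha = 0.05. fail to reject H0.

tau_b = 0.0667 (C=8, D=7), p = 1.000000, fail to reject H0.


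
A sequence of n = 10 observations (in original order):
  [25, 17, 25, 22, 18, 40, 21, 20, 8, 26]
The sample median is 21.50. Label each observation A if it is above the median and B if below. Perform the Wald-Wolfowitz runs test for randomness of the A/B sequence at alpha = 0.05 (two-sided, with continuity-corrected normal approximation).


Step 1: Compute median = 21.50; label A = above, B = below.
Labels in order: ABAABABBBA  (n_A = 5, n_B = 5)
Step 2: Count runs R = 7.
Step 3: Under H0 (random ordering), E[R] = 2*n_A*n_B/(n_A+n_B) + 1 = 2*5*5/10 + 1 = 6.0000.
        Var[R] = 2*n_A*n_B*(2*n_A*n_B - n_A - n_B) / ((n_A+n_B)^2 * (n_A+n_B-1)) = 2000/900 = 2.2222.
        SD[R] = 1.4907.
Step 4: Continuity-corrected z = (R - 0.5 - E[R]) / SD[R] = (7 - 0.5 - 6.0000) / 1.4907 = 0.3354.
Step 5: Two-sided p-value via normal approximation = 2*(1 - Phi(|z|)) = 0.737316.
Step 6: alpha = 0.05. fail to reject H0.

R = 7, z = 0.3354, p = 0.737316, fail to reject H0.


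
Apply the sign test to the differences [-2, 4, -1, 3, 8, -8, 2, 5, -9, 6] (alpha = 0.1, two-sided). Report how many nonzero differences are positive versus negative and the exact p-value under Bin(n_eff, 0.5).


Step 1: Discard zero differences. Original n = 10; n_eff = number of nonzero differences = 10.
Nonzero differences (with sign): -2, +4, -1, +3, +8, -8, +2, +5, -9, +6
Step 2: Count signs: positive = 6, negative = 4.
Step 3: Under H0: P(positive) = 0.5, so the number of positives S ~ Bin(10, 0.5).
Step 4: Two-sided exact p-value = sum of Bin(10,0.5) probabilities at or below the observed probability = 0.753906.
Step 5: alpha = 0.1. fail to reject H0.

n_eff = 10, pos = 6, neg = 4, p = 0.753906, fail to reject H0.


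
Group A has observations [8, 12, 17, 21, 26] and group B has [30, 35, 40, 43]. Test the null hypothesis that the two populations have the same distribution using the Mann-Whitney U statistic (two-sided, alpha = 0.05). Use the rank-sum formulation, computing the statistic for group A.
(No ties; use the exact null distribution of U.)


Step 1: Combine and sort all 9 observations; assign midranks.
sorted (value, group): (8,X), (12,X), (17,X), (21,X), (26,X), (30,Y), (35,Y), (40,Y), (43,Y)
ranks: 8->1, 12->2, 17->3, 21->4, 26->5, 30->6, 35->7, 40->8, 43->9
Step 2: Rank sum for X: R1 = 1 + 2 + 3 + 4 + 5 = 15.
Step 3: U_X = R1 - n1(n1+1)/2 = 15 - 5*6/2 = 15 - 15 = 0.
       U_Y = n1*n2 - U_X = 20 - 0 = 20.
Step 4: No ties, so the exact null distribution of U (based on enumerating the C(9,5) = 126 equally likely rank assignments) gives the two-sided p-value.
Step 5: p-value = 0.015873; compare to alpha = 0.05. reject H0.

U_X = 0, p = 0.015873, reject H0 at alpha = 0.05.


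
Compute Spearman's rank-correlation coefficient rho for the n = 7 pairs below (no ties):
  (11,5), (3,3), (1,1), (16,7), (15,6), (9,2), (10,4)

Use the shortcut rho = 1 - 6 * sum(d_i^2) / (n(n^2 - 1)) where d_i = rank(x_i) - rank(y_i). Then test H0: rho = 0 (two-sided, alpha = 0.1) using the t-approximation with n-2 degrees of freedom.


Step 1: Rank x and y separately (midranks; no ties here).
rank(x): 11->5, 3->2, 1->1, 16->7, 15->6, 9->3, 10->4
rank(y): 5->5, 3->3, 1->1, 7->7, 6->6, 2->2, 4->4
Step 2: d_i = R_x(i) - R_y(i); compute d_i^2.
  (5-5)^2=0, (2-3)^2=1, (1-1)^2=0, (7-7)^2=0, (6-6)^2=0, (3-2)^2=1, (4-4)^2=0
sum(d^2) = 2.
Step 3: rho = 1 - 6*2 / (7*(7^2 - 1)) = 1 - 12/336 = 0.964286.
Step 4: Under H0, t = rho * sqrt((n-2)/(1-rho^2)) = 8.1408 ~ t(5).
Step 5: Two-sided p-value from the t-distribution with 5 df = 0.000454.
Step 6: alpha = 0.1. reject H0.

rho = 0.9643, p = 0.000454, reject H0 at alpha = 0.1.


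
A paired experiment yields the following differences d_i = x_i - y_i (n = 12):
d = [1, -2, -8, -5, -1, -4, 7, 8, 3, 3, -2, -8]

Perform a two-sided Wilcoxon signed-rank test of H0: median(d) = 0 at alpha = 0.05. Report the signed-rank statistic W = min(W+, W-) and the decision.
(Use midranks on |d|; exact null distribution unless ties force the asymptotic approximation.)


Step 1: Drop any zero differences (none here) and take |d_i|.
|d| = [1, 2, 8, 5, 1, 4, 7, 8, 3, 3, 2, 8]
Step 2: Midrank |d_i| (ties get averaged ranks).
ranks: |1|->1.5, |2|->3.5, |8|->11, |5|->8, |1|->1.5, |4|->7, |7|->9, |8|->11, |3|->5.5, |3|->5.5, |2|->3.5, |8|->11
Step 3: Attach original signs; sum ranks with positive sign and with negative sign.
W+ = 1.5 + 9 + 11 + 5.5 + 5.5 = 32.5
W- = 3.5 + 11 + 8 + 1.5 + 7 + 3.5 + 11 = 45.5
(Check: W+ + W- = 78 should equal n(n+1)/2 = 78.)
Step 4: Test statistic W = min(W+, W-) = 32.5.
Step 5: Ties in |d|, so use the tie-corrected normal approximation.
        E[W] = n(n+1)/4 = 12*13/4 = 39.
        Tie groups: |d|=1 (t=2), |d|=2 (t=2), |d|=3 (t=2), |d|=8 (t=3); sum(t^3 - t) = 42.
        Var[W] = n(n+1)(2n+1)/24 - sum(t^3-t)/48 = 3900/24 - 42/48 = 161.625.
        z = (W - E[W]) / sqrt(Var[W]) = (32.5 - 39) / 12.7132 = -0.5113.
        Two-sided p = 2*Phi(z) = 0.609155.
Step 6: alpha = 0.05. fail to reject H0.

W+ = 32.5, W- = 45.5, W = min = 32.5, p = 0.609155, fail to reject H0.


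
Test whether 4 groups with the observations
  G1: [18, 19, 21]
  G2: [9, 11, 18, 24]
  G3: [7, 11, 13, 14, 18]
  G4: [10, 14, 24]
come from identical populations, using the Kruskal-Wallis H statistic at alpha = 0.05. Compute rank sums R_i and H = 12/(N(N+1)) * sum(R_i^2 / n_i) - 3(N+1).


Step 1: Combine all N = 15 observations and assign midranks.
sorted (value, group, rank): (7,G3,1), (9,G2,2), (10,G4,3), (11,G2,4.5), (11,G3,4.5), (13,G3,6), (14,G3,7.5), (14,G4,7.5), (18,G1,10), (18,G2,10), (18,G3,10), (19,G1,12), (21,G1,13), (24,G2,14.5), (24,G4,14.5)
Step 2: Sum ranks within each group.
R_1 = 35 (n_1 = 3)
R_2 = 31 (n_2 = 4)
R_3 = 29 (n_3 = 5)
R_4 = 25 (n_4 = 3)
Step 3: H = 12/(N(N+1)) * sum(R_i^2/n_i) - 3(N+1)
     = 12/(15*16) * (35^2/3 + 31^2/4 + 29^2/5 + 25^2/3) - 3*16
     = 0.050000 * 1025.12 - 48
     = 3.255833.
Step 4: Ties present; correction factor C = 1 - 42/(15^3 - 15) = 0.987500. Corrected H = 3.255833 / 0.987500 = 3.297046.
Step 5: Under H0, H ~ chi^2(3); p-value = 0.348054.
Step 6: alpha = 0.05. fail to reject H0.

H = 3.2970, df = 3, p = 0.348054, fail to reject H0.


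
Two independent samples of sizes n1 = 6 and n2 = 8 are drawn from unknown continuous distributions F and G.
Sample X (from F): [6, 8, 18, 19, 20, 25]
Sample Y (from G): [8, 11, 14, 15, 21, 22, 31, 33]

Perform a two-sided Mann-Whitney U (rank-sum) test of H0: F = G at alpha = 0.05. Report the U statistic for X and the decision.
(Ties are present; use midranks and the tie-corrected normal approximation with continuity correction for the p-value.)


Step 1: Combine and sort all 14 observations; assign midranks.
sorted (value, group): (6,X), (8,X), (8,Y), (11,Y), (14,Y), (15,Y), (18,X), (19,X), (20,X), (21,Y), (22,Y), (25,X), (31,Y), (33,Y)
ranks: 6->1, 8->2.5, 8->2.5, 11->4, 14->5, 15->6, 18->7, 19->8, 20->9, 21->10, 22->11, 25->12, 31->13, 33->14
Step 2: Rank sum for X: R1 = 1 + 2.5 + 7 + 8 + 9 + 12 = 39.5.
Step 3: U_X = R1 - n1(n1+1)/2 = 39.5 - 6*7/2 = 39.5 - 21 = 18.5.
       U_Y = n1*n2 - U_X = 48 - 18.5 = 29.5.
Step 4: Ties are present, so use the tie-corrected normal approximation (with continuity correction) for the p-value.
Step 5: p-value = 0.518145; compare to alpha = 0.05. fail to reject H0.

U_X = 18.5, p = 0.518145, fail to reject H0 at alpha = 0.05.


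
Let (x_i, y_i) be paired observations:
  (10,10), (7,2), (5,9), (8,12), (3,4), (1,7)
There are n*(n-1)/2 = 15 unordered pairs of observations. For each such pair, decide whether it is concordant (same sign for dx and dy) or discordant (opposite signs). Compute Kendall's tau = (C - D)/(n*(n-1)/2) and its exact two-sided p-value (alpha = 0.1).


Step 1: Enumerate the 15 unordered pairs (i,j) with i<j and classify each by sign(x_j-x_i) * sign(y_j-y_i).
  (1,2):dx=-3,dy=-8->C; (1,3):dx=-5,dy=-1->C; (1,4):dx=-2,dy=+2->D; (1,5):dx=-7,dy=-6->C
  (1,6):dx=-9,dy=-3->C; (2,3):dx=-2,dy=+7->D; (2,4):dx=+1,dy=+10->C; (2,5):dx=-4,dy=+2->D
  (2,6):dx=-6,dy=+5->D; (3,4):dx=+3,dy=+3->C; (3,5):dx=-2,dy=-5->C; (3,6):dx=-4,dy=-2->C
  (4,5):dx=-5,dy=-8->C; (4,6):dx=-7,dy=-5->C; (5,6):dx=-2,dy=+3->D
Step 2: C = 10, D = 5, total pairs = 15.
Step 3: tau = (C - D)/(n(n-1)/2) = (10 - 5)/15 = 0.333333.
Step 4: Exact two-sided p-value (enumerate n! = 720 permutations of y under H0): p = 0.469444.
Step 5: alpha = 0.1. fail to reject H0.

tau_b = 0.3333 (C=10, D=5), p = 0.469444, fail to reject H0.


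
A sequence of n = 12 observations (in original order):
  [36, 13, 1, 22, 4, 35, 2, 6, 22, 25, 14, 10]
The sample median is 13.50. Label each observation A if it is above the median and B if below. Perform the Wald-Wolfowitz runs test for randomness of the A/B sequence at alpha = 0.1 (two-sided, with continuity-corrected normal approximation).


Step 1: Compute median = 13.50; label A = above, B = below.
Labels in order: ABBABABBAAAB  (n_A = 6, n_B = 6)
Step 2: Count runs R = 8.
Step 3: Under H0 (random ordering), E[R] = 2*n_A*n_B/(n_A+n_B) + 1 = 2*6*6/12 + 1 = 7.0000.
        Var[R] = 2*n_A*n_B*(2*n_A*n_B - n_A - n_B) / ((n_A+n_B)^2 * (n_A+n_B-1)) = 4320/1584 = 2.7273.
        SD[R] = 1.6514.
Step 4: Continuity-corrected z = (R - 0.5 - E[R]) / SD[R] = (8 - 0.5 - 7.0000) / 1.6514 = 0.3028.
Step 5: Two-sided p-value via normal approximation = 2*(1 - Phi(|z|)) = 0.762069.
Step 6: alpha = 0.1. fail to reject H0.

R = 8, z = 0.3028, p = 0.762069, fail to reject H0.


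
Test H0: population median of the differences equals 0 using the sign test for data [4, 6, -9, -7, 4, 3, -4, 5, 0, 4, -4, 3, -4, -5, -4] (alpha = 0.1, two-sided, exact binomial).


Step 1: Discard zero differences. Original n = 15; n_eff = number of nonzero differences = 14.
Nonzero differences (with sign): +4, +6, -9, -7, +4, +3, -4, +5, +4, -4, +3, -4, -5, -4
Step 2: Count signs: positive = 7, negative = 7.
Step 3: Under H0: P(positive) = 0.5, so the number of positives S ~ Bin(14, 0.5).
Step 4: Two-sided exact p-value = sum of Bin(14,0.5) probabilities at or below the observed probability = 1.000000.
Step 5: alpha = 0.1. fail to reject H0.

n_eff = 14, pos = 7, neg = 7, p = 1.000000, fail to reject H0.


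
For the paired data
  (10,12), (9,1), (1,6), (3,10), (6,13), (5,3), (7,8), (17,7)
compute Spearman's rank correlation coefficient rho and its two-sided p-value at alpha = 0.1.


Step 1: Rank x and y separately (midranks; no ties here).
rank(x): 10->7, 9->6, 1->1, 3->2, 6->4, 5->3, 7->5, 17->8
rank(y): 12->7, 1->1, 6->3, 10->6, 13->8, 3->2, 8->5, 7->4
Step 2: d_i = R_x(i) - R_y(i); compute d_i^2.
  (7-7)^2=0, (6-1)^2=25, (1-3)^2=4, (2-6)^2=16, (4-8)^2=16, (3-2)^2=1, (5-5)^2=0, (8-4)^2=16
sum(d^2) = 78.
Step 3: rho = 1 - 6*78 / (8*(8^2 - 1)) = 1 - 468/504 = 0.071429.
Step 4: Under H0, t = rho * sqrt((n-2)/(1-rho^2)) = 0.1754 ~ t(6).
Step 5: Two-sided p-value from the t-distribution with 6 df = 0.866526.
Step 6: alpha = 0.1. fail to reject H0.

rho = 0.0714, p = 0.866526, fail to reject H0 at alpha = 0.1.


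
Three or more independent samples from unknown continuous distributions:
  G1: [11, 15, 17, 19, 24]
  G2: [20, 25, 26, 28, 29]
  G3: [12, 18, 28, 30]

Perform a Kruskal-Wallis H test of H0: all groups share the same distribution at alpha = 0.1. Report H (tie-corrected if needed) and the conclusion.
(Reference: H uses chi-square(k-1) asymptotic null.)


Step 1: Combine all N = 14 observations and assign midranks.
sorted (value, group, rank): (11,G1,1), (12,G3,2), (15,G1,3), (17,G1,4), (18,G3,5), (19,G1,6), (20,G2,7), (24,G1,8), (25,G2,9), (26,G2,10), (28,G2,11.5), (28,G3,11.5), (29,G2,13), (30,G3,14)
Step 2: Sum ranks within each group.
R_1 = 22 (n_1 = 5)
R_2 = 50.5 (n_2 = 5)
R_3 = 32.5 (n_3 = 4)
Step 3: H = 12/(N(N+1)) * sum(R_i^2/n_i) - 3(N+1)
     = 12/(14*15) * (22^2/5 + 50.5^2/5 + 32.5^2/4) - 3*15
     = 0.057143 * 870.913 - 45
     = 4.766429.
Step 4: Ties present; correction factor C = 1 - 6/(14^3 - 14) = 0.997802. Corrected H = 4.766429 / 0.997802 = 4.776927.
Step 5: Under H0, H ~ chi^2(2); p-value = 0.091771.
Step 6: alpha = 0.1. reject H0.

H = 4.7769, df = 2, p = 0.091771, reject H0.


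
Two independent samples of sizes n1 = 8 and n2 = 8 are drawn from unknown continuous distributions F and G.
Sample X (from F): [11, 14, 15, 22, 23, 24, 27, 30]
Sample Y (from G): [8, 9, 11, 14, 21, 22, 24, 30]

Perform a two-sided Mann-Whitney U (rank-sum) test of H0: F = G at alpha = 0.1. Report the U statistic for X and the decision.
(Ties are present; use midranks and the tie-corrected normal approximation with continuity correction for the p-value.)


Step 1: Combine and sort all 16 observations; assign midranks.
sorted (value, group): (8,Y), (9,Y), (11,X), (11,Y), (14,X), (14,Y), (15,X), (21,Y), (22,X), (22,Y), (23,X), (24,X), (24,Y), (27,X), (30,X), (30,Y)
ranks: 8->1, 9->2, 11->3.5, 11->3.5, 14->5.5, 14->5.5, 15->7, 21->8, 22->9.5, 22->9.5, 23->11, 24->12.5, 24->12.5, 27->14, 30->15.5, 30->15.5
Step 2: Rank sum for X: R1 = 3.5 + 5.5 + 7 + 9.5 + 11 + 12.5 + 14 + 15.5 = 78.5.
Step 3: U_X = R1 - n1(n1+1)/2 = 78.5 - 8*9/2 = 78.5 - 36 = 42.5.
       U_Y = n1*n2 - U_X = 64 - 42.5 = 21.5.
Step 4: Ties are present, so use the tie-corrected normal approximation (with continuity correction) for the p-value.
Step 5: p-value = 0.291841; compare to alpha = 0.1. fail to reject H0.

U_X = 42.5, p = 0.291841, fail to reject H0 at alpha = 0.1.


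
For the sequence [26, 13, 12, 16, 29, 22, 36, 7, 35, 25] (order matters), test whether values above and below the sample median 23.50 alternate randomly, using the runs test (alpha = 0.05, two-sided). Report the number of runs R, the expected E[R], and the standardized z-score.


Step 1: Compute median = 23.50; label A = above, B = below.
Labels in order: ABBBABABAA  (n_A = 5, n_B = 5)
Step 2: Count runs R = 7.
Step 3: Under H0 (random ordering), E[R] = 2*n_A*n_B/(n_A+n_B) + 1 = 2*5*5/10 + 1 = 6.0000.
        Var[R] = 2*n_A*n_B*(2*n_A*n_B - n_A - n_B) / ((n_A+n_B)^2 * (n_A+n_B-1)) = 2000/900 = 2.2222.
        SD[R] = 1.4907.
Step 4: Continuity-corrected z = (R - 0.5 - E[R]) / SD[R] = (7 - 0.5 - 6.0000) / 1.4907 = 0.3354.
Step 5: Two-sided p-value via normal approximation = 2*(1 - Phi(|z|)) = 0.737316.
Step 6: alpha = 0.05. fail to reject H0.

R = 7, z = 0.3354, p = 0.737316, fail to reject H0.


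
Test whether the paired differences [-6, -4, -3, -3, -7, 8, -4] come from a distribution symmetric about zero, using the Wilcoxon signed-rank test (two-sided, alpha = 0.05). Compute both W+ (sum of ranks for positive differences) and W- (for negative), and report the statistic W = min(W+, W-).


Step 1: Drop any zero differences (none here) and take |d_i|.
|d| = [6, 4, 3, 3, 7, 8, 4]
Step 2: Midrank |d_i| (ties get averaged ranks).
ranks: |6|->5, |4|->3.5, |3|->1.5, |3|->1.5, |7|->6, |8|->7, |4|->3.5
Step 3: Attach original signs; sum ranks with positive sign and with negative sign.
W+ = 7 = 7
W- = 5 + 3.5 + 1.5 + 1.5 + 6 + 3.5 = 21
(Check: W+ + W- = 28 should equal n(n+1)/2 = 28.)
Step 4: Test statistic W = min(W+, W-) = 7.
Step 5: Ties in |d|, so use the tie-corrected normal approximation.
        E[W] = n(n+1)/4 = 7*8/4 = 14.
        Tie groups: |d|=3 (t=2), |d|=4 (t=2); sum(t^3 - t) = 12.
        Var[W] = n(n+1)(2n+1)/24 - sum(t^3-t)/48 = 840/24 - 12/48 = 34.75.
        z = (W - E[W]) / sqrt(Var[W]) = (7 - 14) / 5.8949 = -1.1875.
        Two-sided p = 2*Phi(z) = 0.235044.
Step 6: alpha = 0.05. fail to reject H0.

W+ = 7, W- = 21, W = min = 7, p = 0.235044, fail to reject H0.


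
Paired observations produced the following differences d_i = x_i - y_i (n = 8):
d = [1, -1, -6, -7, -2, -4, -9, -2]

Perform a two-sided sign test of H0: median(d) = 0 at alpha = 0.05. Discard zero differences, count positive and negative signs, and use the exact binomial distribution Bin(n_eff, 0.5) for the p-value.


Step 1: Discard zero differences. Original n = 8; n_eff = number of nonzero differences = 8.
Nonzero differences (with sign): +1, -1, -6, -7, -2, -4, -9, -2
Step 2: Count signs: positive = 1, negative = 7.
Step 3: Under H0: P(positive) = 0.5, so the number of positives S ~ Bin(8, 0.5).
Step 4: Two-sided exact p-value = sum of Bin(8,0.5) probabilities at or below the observed probability = 0.070312.
Step 5: alpha = 0.05. fail to reject H0.

n_eff = 8, pos = 1, neg = 7, p = 0.070312, fail to reject H0.


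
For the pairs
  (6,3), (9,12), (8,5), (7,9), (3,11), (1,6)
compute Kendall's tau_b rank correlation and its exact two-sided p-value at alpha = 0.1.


Step 1: Enumerate the 15 unordered pairs (i,j) with i<j and classify each by sign(x_j-x_i) * sign(y_j-y_i).
  (1,2):dx=+3,dy=+9->C; (1,3):dx=+2,dy=+2->C; (1,4):dx=+1,dy=+6->C; (1,5):dx=-3,dy=+8->D
  (1,6):dx=-5,dy=+3->D; (2,3):dx=-1,dy=-7->C; (2,4):dx=-2,dy=-3->C; (2,5):dx=-6,dy=-1->C
  (2,6):dx=-8,dy=-6->C; (3,4):dx=-1,dy=+4->D; (3,5):dx=-5,dy=+6->D; (3,6):dx=-7,dy=+1->D
  (4,5):dx=-4,dy=+2->D; (4,6):dx=-6,dy=-3->C; (5,6):dx=-2,dy=-5->C
Step 2: C = 9, D = 6, total pairs = 15.
Step 3: tau = (C - D)/(n(n-1)/2) = (9 - 6)/15 = 0.200000.
Step 4: Exact two-sided p-value (enumerate n! = 720 permutations of y under H0): p = 0.719444.
Step 5: alpha = 0.1. fail to reject H0.

tau_b = 0.2000 (C=9, D=6), p = 0.719444, fail to reject H0.


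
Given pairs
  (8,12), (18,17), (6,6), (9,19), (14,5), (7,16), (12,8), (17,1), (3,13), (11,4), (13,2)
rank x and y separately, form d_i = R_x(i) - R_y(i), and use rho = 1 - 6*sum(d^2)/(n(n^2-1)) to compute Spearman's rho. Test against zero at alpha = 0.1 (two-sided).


Step 1: Rank x and y separately (midranks; no ties here).
rank(x): 8->4, 18->11, 6->2, 9->5, 14->9, 7->3, 12->7, 17->10, 3->1, 11->6, 13->8
rank(y): 12->7, 17->10, 6->5, 19->11, 5->4, 16->9, 8->6, 1->1, 13->8, 4->3, 2->2
Step 2: d_i = R_x(i) - R_y(i); compute d_i^2.
  (4-7)^2=9, (11-10)^2=1, (2-5)^2=9, (5-11)^2=36, (9-4)^2=25, (3-9)^2=36, (7-6)^2=1, (10-1)^2=81, (1-8)^2=49, (6-3)^2=9, (8-2)^2=36
sum(d^2) = 292.
Step 3: rho = 1 - 6*292 / (11*(11^2 - 1)) = 1 - 1752/1320 = -0.327273.
Step 4: Under H0, t = rho * sqrt((n-2)/(1-rho^2)) = -1.0390 ~ t(9).
Step 5: Two-sided p-value from the t-distribution with 9 df = 0.325895.
Step 6: alpha = 0.1. fail to reject H0.

rho = -0.3273, p = 0.325895, fail to reject H0 at alpha = 0.1.


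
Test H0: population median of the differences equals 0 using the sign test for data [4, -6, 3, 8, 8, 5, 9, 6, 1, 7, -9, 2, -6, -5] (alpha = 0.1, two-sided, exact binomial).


Step 1: Discard zero differences. Original n = 14; n_eff = number of nonzero differences = 14.
Nonzero differences (with sign): +4, -6, +3, +8, +8, +5, +9, +6, +1, +7, -9, +2, -6, -5
Step 2: Count signs: positive = 10, negative = 4.
Step 3: Under H0: P(positive) = 0.5, so the number of positives S ~ Bin(14, 0.5).
Step 4: Two-sided exact p-value = sum of Bin(14,0.5) probabilities at or below the observed probability = 0.179565.
Step 5: alpha = 0.1. fail to reject H0.

n_eff = 14, pos = 10, neg = 4, p = 0.179565, fail to reject H0.


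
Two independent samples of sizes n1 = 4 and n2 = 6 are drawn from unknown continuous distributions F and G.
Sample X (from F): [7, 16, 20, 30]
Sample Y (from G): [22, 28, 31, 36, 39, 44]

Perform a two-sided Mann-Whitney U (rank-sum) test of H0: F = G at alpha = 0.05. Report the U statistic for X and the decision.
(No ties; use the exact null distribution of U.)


Step 1: Combine and sort all 10 observations; assign midranks.
sorted (value, group): (7,X), (16,X), (20,X), (22,Y), (28,Y), (30,X), (31,Y), (36,Y), (39,Y), (44,Y)
ranks: 7->1, 16->2, 20->3, 22->4, 28->5, 30->6, 31->7, 36->8, 39->9, 44->10
Step 2: Rank sum for X: R1 = 1 + 2 + 3 + 6 = 12.
Step 3: U_X = R1 - n1(n1+1)/2 = 12 - 4*5/2 = 12 - 10 = 2.
       U_Y = n1*n2 - U_X = 24 - 2 = 22.
Step 4: No ties, so the exact null distribution of U (based on enumerating the C(10,4) = 210 equally likely rank assignments) gives the two-sided p-value.
Step 5: p-value = 0.038095; compare to alpha = 0.05. reject H0.

U_X = 2, p = 0.038095, reject H0 at alpha = 0.05.


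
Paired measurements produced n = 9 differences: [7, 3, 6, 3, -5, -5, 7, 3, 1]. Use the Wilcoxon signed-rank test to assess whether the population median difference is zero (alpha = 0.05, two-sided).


Step 1: Drop any zero differences (none here) and take |d_i|.
|d| = [7, 3, 6, 3, 5, 5, 7, 3, 1]
Step 2: Midrank |d_i| (ties get averaged ranks).
ranks: |7|->8.5, |3|->3, |6|->7, |3|->3, |5|->5.5, |5|->5.5, |7|->8.5, |3|->3, |1|->1
Step 3: Attach original signs; sum ranks with positive sign and with negative sign.
W+ = 8.5 + 3 + 7 + 3 + 8.5 + 3 + 1 = 34
W- = 5.5 + 5.5 = 11
(Check: W+ + W- = 45 should equal n(n+1)/2 = 45.)
Step 4: Test statistic W = min(W+, W-) = 11.
Step 5: Ties in |d|, so use the tie-corrected normal approximation.
        E[W] = n(n+1)/4 = 9*10/4 = 22.5.
        Tie groups: |d|=3 (t=3), |d|=5 (t=2), |d|=7 (t=2); sum(t^3 - t) = 36.
        Var[W] = n(n+1)(2n+1)/24 - sum(t^3-t)/48 = 1710/24 - 36/48 = 70.5.
        z = (W - E[W]) / sqrt(Var[W]) = (11 - 22.5) / 8.3964 = -1.3696.
        Two-sided p = 2*Phi(z) = 0.170802.
Step 6: alpha = 0.05. fail to reject H0.

W+ = 34, W- = 11, W = min = 11, p = 0.170802, fail to reject H0.


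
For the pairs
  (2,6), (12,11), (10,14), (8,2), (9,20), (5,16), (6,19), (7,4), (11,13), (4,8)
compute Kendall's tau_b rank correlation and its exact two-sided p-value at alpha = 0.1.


Step 1: Enumerate the 45 unordered pairs (i,j) with i<j and classify each by sign(x_j-x_i) * sign(y_j-y_i).
  (1,2):dx=+10,dy=+5->C; (1,3):dx=+8,dy=+8->C; (1,4):dx=+6,dy=-4->D; (1,5):dx=+7,dy=+14->C
  (1,6):dx=+3,dy=+10->C; (1,7):dx=+4,dy=+13->C; (1,8):dx=+5,dy=-2->D; (1,9):dx=+9,dy=+7->C
  (1,10):dx=+2,dy=+2->C; (2,3):dx=-2,dy=+3->D; (2,4):dx=-4,dy=-9->C; (2,5):dx=-3,dy=+9->D
  (2,6):dx=-7,dy=+5->D; (2,7):dx=-6,dy=+8->D; (2,8):dx=-5,dy=-7->C; (2,9):dx=-1,dy=+2->D
  (2,10):dx=-8,dy=-3->C; (3,4):dx=-2,dy=-12->C; (3,5):dx=-1,dy=+6->D; (3,6):dx=-5,dy=+2->D
  (3,7):dx=-4,dy=+5->D; (3,8):dx=-3,dy=-10->C; (3,9):dx=+1,dy=-1->D; (3,10):dx=-6,dy=-6->C
  (4,5):dx=+1,dy=+18->C; (4,6):dx=-3,dy=+14->D; (4,7):dx=-2,dy=+17->D; (4,8):dx=-1,dy=+2->D
  (4,9):dx=+3,dy=+11->C; (4,10):dx=-4,dy=+6->D; (5,6):dx=-4,dy=-4->C; (5,7):dx=-3,dy=-1->C
  (5,8):dx=-2,dy=-16->C; (5,9):dx=+2,dy=-7->D; (5,10):dx=-5,dy=-12->C; (6,7):dx=+1,dy=+3->C
  (6,8):dx=+2,dy=-12->D; (6,9):dx=+6,dy=-3->D; (6,10):dx=-1,dy=-8->C; (7,8):dx=+1,dy=-15->D
  (7,9):dx=+5,dy=-6->D; (7,10):dx=-2,dy=-11->C; (8,9):dx=+4,dy=+9->C; (8,10):dx=-3,dy=+4->D
  (9,10):dx=-7,dy=-5->C
Step 2: C = 24, D = 21, total pairs = 45.
Step 3: tau = (C - D)/(n(n-1)/2) = (24 - 21)/45 = 0.066667.
Step 4: Exact two-sided p-value (enumerate n! = 3628800 permutations of y under H0): p = 0.861801.
Step 5: alpha = 0.1. fail to reject H0.

tau_b = 0.0667 (C=24, D=21), p = 0.861801, fail to reject H0.


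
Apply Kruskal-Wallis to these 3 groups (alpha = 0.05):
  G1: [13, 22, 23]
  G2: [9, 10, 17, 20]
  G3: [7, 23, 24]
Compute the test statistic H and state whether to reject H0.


Step 1: Combine all N = 10 observations and assign midranks.
sorted (value, group, rank): (7,G3,1), (9,G2,2), (10,G2,3), (13,G1,4), (17,G2,5), (20,G2,6), (22,G1,7), (23,G1,8.5), (23,G3,8.5), (24,G3,10)
Step 2: Sum ranks within each group.
R_1 = 19.5 (n_1 = 3)
R_2 = 16 (n_2 = 4)
R_3 = 19.5 (n_3 = 3)
Step 3: H = 12/(N(N+1)) * sum(R_i^2/n_i) - 3(N+1)
     = 12/(10*11) * (19.5^2/3 + 16^2/4 + 19.5^2/3) - 3*11
     = 0.109091 * 317.5 - 33
     = 1.636364.
Step 4: Ties present; correction factor C = 1 - 6/(10^3 - 10) = 0.993939. Corrected H = 1.636364 / 0.993939 = 1.646341.
Step 5: Under H0, H ~ chi^2(2); p-value = 0.439037.
Step 6: alpha = 0.05. fail to reject H0.

H = 1.6463, df = 2, p = 0.439037, fail to reject H0.


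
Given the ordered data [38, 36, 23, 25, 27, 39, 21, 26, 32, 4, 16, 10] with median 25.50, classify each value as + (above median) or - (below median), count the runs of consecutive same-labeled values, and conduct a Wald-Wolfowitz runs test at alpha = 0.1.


Step 1: Compute median = 25.50; label A = above, B = below.
Labels in order: AABBAABAABBB  (n_A = 6, n_B = 6)
Step 2: Count runs R = 6.
Step 3: Under H0 (random ordering), E[R] = 2*n_A*n_B/(n_A+n_B) + 1 = 2*6*6/12 + 1 = 7.0000.
        Var[R] = 2*n_A*n_B*(2*n_A*n_B - n_A - n_B) / ((n_A+n_B)^2 * (n_A+n_B-1)) = 4320/1584 = 2.7273.
        SD[R] = 1.6514.
Step 4: Continuity-corrected z = (R + 0.5 - E[R]) / SD[R] = (6 + 0.5 - 7.0000) / 1.6514 = -0.3028.
Step 5: Two-sided p-value via normal approximation = 2*(1 - Phi(|z|)) = 0.762069.
Step 6: alpha = 0.1. fail to reject H0.

R = 6, z = -0.3028, p = 0.762069, fail to reject H0.


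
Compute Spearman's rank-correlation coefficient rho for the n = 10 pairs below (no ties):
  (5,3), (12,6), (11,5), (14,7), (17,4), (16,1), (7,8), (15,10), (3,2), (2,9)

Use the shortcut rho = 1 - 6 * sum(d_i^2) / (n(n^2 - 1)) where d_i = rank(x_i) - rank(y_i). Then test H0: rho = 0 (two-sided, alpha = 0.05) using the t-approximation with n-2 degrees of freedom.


Step 1: Rank x and y separately (midranks; no ties here).
rank(x): 5->3, 12->6, 11->5, 14->7, 17->10, 16->9, 7->4, 15->8, 3->2, 2->1
rank(y): 3->3, 6->6, 5->5, 7->7, 4->4, 1->1, 8->8, 10->10, 2->2, 9->9
Step 2: d_i = R_x(i) - R_y(i); compute d_i^2.
  (3-3)^2=0, (6-6)^2=0, (5-5)^2=0, (7-7)^2=0, (10-4)^2=36, (9-1)^2=64, (4-8)^2=16, (8-10)^2=4, (2-2)^2=0, (1-9)^2=64
sum(d^2) = 184.
Step 3: rho = 1 - 6*184 / (10*(10^2 - 1)) = 1 - 1104/990 = -0.115152.
Step 4: Under H0, t = rho * sqrt((n-2)/(1-rho^2)) = -0.3279 ~ t(8).
Step 5: Two-sided p-value from the t-distribution with 8 df = 0.751420.
Step 6: alpha = 0.05. fail to reject H0.

rho = -0.1152, p = 0.751420, fail to reject H0 at alpha = 0.05.


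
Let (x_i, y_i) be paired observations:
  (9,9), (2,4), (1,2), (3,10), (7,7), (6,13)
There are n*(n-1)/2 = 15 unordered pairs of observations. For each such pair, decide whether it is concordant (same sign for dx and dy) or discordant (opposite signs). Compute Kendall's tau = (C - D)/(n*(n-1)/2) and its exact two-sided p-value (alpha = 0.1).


Step 1: Enumerate the 15 unordered pairs (i,j) with i<j and classify each by sign(x_j-x_i) * sign(y_j-y_i).
  (1,2):dx=-7,dy=-5->C; (1,3):dx=-8,dy=-7->C; (1,4):dx=-6,dy=+1->D; (1,5):dx=-2,dy=-2->C
  (1,6):dx=-3,dy=+4->D; (2,3):dx=-1,dy=-2->C; (2,4):dx=+1,dy=+6->C; (2,5):dx=+5,dy=+3->C
  (2,6):dx=+4,dy=+9->C; (3,4):dx=+2,dy=+8->C; (3,5):dx=+6,dy=+5->C; (3,6):dx=+5,dy=+11->C
  (4,5):dx=+4,dy=-3->D; (4,6):dx=+3,dy=+3->C; (5,6):dx=-1,dy=+6->D
Step 2: C = 11, D = 4, total pairs = 15.
Step 3: tau = (C - D)/(n(n-1)/2) = (11 - 4)/15 = 0.466667.
Step 4: Exact two-sided p-value (enumerate n! = 720 permutations of y under H0): p = 0.272222.
Step 5: alpha = 0.1. fail to reject H0.

tau_b = 0.4667 (C=11, D=4), p = 0.272222, fail to reject H0.


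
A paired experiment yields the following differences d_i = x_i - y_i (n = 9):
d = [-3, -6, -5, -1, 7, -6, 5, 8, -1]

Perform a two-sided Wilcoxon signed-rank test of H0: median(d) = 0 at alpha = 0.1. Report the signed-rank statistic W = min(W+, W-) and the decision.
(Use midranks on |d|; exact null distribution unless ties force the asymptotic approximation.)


Step 1: Drop any zero differences (none here) and take |d_i|.
|d| = [3, 6, 5, 1, 7, 6, 5, 8, 1]
Step 2: Midrank |d_i| (ties get averaged ranks).
ranks: |3|->3, |6|->6.5, |5|->4.5, |1|->1.5, |7|->8, |6|->6.5, |5|->4.5, |8|->9, |1|->1.5
Step 3: Attach original signs; sum ranks with positive sign and with negative sign.
W+ = 8 + 4.5 + 9 = 21.5
W- = 3 + 6.5 + 4.5 + 1.5 + 6.5 + 1.5 = 23.5
(Check: W+ + W- = 45 should equal n(n+1)/2 = 45.)
Step 4: Test statistic W = min(W+, W-) = 21.5.
Step 5: Ties in |d|, so use the tie-corrected normal approximation.
        E[W] = n(n+1)/4 = 9*10/4 = 22.5.
        Tie groups: |d|=1 (t=2), |d|=5 (t=2), |d|=6 (t=2); sum(t^3 - t) = 18.
        Var[W] = n(n+1)(2n+1)/24 - sum(t^3-t)/48 = 1710/24 - 18/48 = 70.875.
        z = (W - E[W]) / sqrt(Var[W]) = (21.5 - 22.5) / 8.4187 = -0.1188.
        Two-sided p = 2*Phi(z) = 0.905447.
Step 6: alpha = 0.1. fail to reject H0.

W+ = 21.5, W- = 23.5, W = min = 21.5, p = 0.905447, fail to reject H0.
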